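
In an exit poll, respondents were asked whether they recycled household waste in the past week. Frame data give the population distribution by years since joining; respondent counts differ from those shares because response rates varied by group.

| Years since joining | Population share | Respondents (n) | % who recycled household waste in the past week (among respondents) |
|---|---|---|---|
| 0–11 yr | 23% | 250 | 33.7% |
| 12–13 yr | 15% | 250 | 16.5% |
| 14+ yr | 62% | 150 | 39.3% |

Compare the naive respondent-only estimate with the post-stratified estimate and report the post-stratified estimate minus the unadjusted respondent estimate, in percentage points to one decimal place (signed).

+6.2 percentage points

Without adjustment, the pooled respondent share is:
  (250/650)×33.7 + (250/650)×16.5 + (150/650)×39.3 = 28.3769%
Reweighting by population years since joining shares:
  0.23×33.7 + 0.15×16.5 + 0.62×39.3 = 34.592%
Difference = 34.592 − 28.3769 = 6.2151 pp.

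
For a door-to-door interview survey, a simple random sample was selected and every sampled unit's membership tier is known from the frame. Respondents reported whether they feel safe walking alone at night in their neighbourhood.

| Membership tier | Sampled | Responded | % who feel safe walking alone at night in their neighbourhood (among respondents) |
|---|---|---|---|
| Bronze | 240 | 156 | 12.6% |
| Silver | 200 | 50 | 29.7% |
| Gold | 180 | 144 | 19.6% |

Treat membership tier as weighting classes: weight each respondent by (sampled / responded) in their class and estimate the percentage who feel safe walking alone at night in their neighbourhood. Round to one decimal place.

20.1%

Response rates by class: Bronze 156/240 = 65%, Silver 50/200 = 25%, Gold 144/180 = 80%.
Weighting each respondent by the inverse class response rate inflates each class back to its sampled size, so the class weight is n_sampled:
  Bronze: 240 × 12.6 = 3024
  Silver: 200 × 29.7 = 5940
  Gold: 180 × 19.6 = 3528
Adjusted estimate = 12,492 / 620 = 20.1484 → 20.1%.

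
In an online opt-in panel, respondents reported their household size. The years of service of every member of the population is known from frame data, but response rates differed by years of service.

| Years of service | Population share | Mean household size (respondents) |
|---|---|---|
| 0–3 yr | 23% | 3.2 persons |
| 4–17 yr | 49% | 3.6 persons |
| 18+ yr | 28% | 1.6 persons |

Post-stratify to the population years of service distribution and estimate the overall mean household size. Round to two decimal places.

Reweight to the known years of service distribution:
  0–3 yr: 0.23 × 3.2 = 0.736
  4–17 yr: 0.49 × 3.6 = 1.764
  18+ yr: 0.28 × 1.6 = 0.448
Post-stratified estimate = 2.948 → 2.95.

2.95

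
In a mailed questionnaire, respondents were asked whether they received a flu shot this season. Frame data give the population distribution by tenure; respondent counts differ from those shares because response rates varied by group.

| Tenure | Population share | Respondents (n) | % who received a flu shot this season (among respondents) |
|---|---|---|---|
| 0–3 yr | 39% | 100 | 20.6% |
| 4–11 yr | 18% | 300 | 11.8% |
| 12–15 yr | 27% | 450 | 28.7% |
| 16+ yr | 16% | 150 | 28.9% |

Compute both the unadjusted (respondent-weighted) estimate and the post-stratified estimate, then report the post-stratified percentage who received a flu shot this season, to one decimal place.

Naive respondent-only estimate (weights = respondent counts):
  (100/1000)×20.6 + (300/1000)×11.8 + (450/1000)×28.7 + (150/1000)×28.9 = 22.85%
Reweighting by population tenure shares:
  0.39×20.6 + 0.18×11.8 + 0.27×28.7 + 0.16×28.9 = 22.531%

22.5%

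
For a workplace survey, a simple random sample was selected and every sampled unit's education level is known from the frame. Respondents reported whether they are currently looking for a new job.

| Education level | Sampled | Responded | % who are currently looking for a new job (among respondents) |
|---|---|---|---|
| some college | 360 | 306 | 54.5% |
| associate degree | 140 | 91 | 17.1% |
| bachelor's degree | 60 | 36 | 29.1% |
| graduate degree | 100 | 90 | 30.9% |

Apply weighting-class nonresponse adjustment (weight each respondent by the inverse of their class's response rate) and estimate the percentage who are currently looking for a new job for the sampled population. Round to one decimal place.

40.7%

Response rates by class: some college 306/360 = 85%, associate degree 91/140 = 65%, bachelor's degree 36/60 = 60%, graduate degree 90/100 = 90%.
Each respondent's weight = sampled/responded in their class; summing within a class gives n_sampled, so:
  some college: 360 × 54.5 = 19,620
  associate degree: 140 × 17.1 = 2394
  bachelor's degree: 60 × 29.1 = 1746
  graduate degree: 100 × 30.9 = 3090
Adjusted estimate = 26,850 / 660 = 40.6818 → 40.7%.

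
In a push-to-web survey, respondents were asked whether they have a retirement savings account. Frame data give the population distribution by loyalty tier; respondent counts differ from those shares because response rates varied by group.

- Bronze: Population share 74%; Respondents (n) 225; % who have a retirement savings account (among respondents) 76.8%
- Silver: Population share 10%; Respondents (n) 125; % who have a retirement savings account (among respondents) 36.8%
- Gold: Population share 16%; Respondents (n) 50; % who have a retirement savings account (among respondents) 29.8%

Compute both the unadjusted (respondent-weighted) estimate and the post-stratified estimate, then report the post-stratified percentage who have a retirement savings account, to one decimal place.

Unadjusted (pooled respondent) estimate weights by respondent counts:
  (225/400)×76.8 + (125/400)×36.8 + (50/400)×29.8 = 58.425%
Reweighting by population loyalty tier shares:
  0.74×76.8 + 0.1×36.8 + 0.16×29.8 = 65.28%

65.3%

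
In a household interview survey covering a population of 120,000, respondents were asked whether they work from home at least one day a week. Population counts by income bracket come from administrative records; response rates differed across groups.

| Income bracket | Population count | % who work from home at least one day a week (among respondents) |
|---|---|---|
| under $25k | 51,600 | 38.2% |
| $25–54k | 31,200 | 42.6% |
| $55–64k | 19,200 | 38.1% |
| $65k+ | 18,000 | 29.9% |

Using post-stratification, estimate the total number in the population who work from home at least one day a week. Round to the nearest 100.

45,700

Estimated count per cell = population count × respondent percentage:
  under $25k: 51,600 × 38.2% = 19711.2
  $25–54k: 31,200 × 42.6% = 13291.2
  $55–64k: 19,200 × 38.1% = 7315.2
  $65k+: 18,000 × 29.9% = 5382
Estimated total = 45699.6 → 45,700.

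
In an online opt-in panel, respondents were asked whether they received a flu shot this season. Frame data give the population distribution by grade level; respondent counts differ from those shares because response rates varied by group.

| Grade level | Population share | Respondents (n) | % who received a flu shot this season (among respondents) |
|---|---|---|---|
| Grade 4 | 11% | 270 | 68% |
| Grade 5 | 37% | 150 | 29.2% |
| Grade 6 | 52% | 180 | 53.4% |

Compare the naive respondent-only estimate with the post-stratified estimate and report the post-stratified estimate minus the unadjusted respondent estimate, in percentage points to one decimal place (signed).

-7.9 percentage points

Naive respondent-only estimate (weights = respondent counts):
  (270/600)×68 + (150/600)×29.2 + (180/600)×53.4 = 53.92%
Post-stratifying to population shares instead:
  0.11×68 + 0.37×29.2 + 0.52×53.4 = 46.052%
Difference = 46.052 − 53.92 = -7.868 pp.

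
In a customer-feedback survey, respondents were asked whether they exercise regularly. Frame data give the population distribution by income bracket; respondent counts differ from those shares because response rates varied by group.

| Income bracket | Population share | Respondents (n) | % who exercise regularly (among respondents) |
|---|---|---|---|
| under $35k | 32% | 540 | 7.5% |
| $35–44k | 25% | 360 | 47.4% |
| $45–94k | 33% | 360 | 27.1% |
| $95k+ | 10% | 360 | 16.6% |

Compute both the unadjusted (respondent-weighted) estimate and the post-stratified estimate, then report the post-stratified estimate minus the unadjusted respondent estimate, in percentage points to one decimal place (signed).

Naive respondent-only estimate (weights = respondent counts):
  (540/1620)×7.5 + (360/1620)×47.4 + (360/1620)×27.1 + (360/1620)×16.6 = 22.7444%
Post-stratified estimate weights by population shares:
  0.32×7.5 + 0.25×47.4 + 0.33×27.1 + 0.1×16.6 = 24.853%
Difference = 24.853 − 22.7444 = 2.1086 pp.

+2.1 percentage points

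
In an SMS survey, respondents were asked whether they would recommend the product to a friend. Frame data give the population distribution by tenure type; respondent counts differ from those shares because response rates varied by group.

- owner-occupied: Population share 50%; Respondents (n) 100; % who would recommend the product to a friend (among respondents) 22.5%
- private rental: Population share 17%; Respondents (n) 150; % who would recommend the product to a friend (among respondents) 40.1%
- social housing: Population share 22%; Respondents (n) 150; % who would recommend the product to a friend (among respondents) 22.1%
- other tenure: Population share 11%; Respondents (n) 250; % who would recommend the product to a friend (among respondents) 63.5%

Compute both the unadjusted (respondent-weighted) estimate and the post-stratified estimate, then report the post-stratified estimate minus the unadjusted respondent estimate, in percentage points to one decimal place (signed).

Without adjustment, the pooled respondent share is:
  (100/650)×22.5 + (150/650)×40.1 + (150/650)×22.1 + (250/650)×63.5 = 42.2385%
Post-stratified estimate weights by population shares:
  0.5×22.5 + 0.17×40.1 + 0.22×22.1 + 0.11×63.5 = 29.914%
Difference = 29.914 − 42.2385 = -12.3245 pp.

-12.3 percentage points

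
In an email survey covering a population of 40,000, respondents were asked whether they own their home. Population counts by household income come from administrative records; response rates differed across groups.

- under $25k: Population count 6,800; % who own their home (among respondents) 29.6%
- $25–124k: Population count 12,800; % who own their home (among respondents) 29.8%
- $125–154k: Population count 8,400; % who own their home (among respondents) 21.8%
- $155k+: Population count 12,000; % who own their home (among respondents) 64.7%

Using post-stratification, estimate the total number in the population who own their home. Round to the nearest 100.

15,400

Estimated count per cell = population count × respondent percentage:
  under $25k: 6,800 × 29.6% = 2012.8
  $25–124k: 12,800 × 29.8% = 3814.4
  $125–154k: 8,400 × 21.8% = 1831.2
  $155k+: 12,000 × 64.7% = 7764
Estimated total = 15422.4 → 15,400.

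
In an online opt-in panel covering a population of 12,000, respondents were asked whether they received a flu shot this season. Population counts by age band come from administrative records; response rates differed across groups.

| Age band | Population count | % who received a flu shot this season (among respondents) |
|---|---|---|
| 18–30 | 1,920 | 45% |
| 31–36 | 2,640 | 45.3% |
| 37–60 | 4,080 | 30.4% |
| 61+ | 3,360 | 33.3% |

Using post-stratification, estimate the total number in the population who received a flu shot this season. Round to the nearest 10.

4,420

Apply each group's respondent rate to its population count:
  18–30: 1,920 × 45% = 864
  31–36: 2,640 × 45.3% = 1195.92
  37–60: 4,080 × 30.4% = 1240.32
  61+: 3,360 × 33.3% = 1118.88
Estimated total = 4419.12 → 4,420.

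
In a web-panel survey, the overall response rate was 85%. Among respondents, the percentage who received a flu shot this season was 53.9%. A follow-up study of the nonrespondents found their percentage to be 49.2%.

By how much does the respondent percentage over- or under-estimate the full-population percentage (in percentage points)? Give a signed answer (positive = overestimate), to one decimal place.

+0.7 percentage points

Nonresponse fraction = 1 − 0.85 = 0.15.
Bias = (nonresponse fraction) × (respondent percentage − nonrespondent percentage)
     = 0.15 × (53.9 − 49.2) = 0.15 × 4.7 = 0.705.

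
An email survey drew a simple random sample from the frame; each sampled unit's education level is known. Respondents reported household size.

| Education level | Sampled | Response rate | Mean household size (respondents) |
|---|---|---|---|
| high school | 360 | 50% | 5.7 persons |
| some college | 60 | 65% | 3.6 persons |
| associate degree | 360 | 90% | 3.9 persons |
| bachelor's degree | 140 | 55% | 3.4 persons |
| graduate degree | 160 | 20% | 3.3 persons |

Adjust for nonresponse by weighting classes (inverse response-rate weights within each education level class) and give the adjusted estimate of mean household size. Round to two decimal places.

4.33

With weight = n_sampled/n_responded per class, the weighted class total is n_sampled:
  high school: 360 × 5.7 = 2052
  some college: 60 × 3.6 = 216
  associate degree: 360 × 3.9 = 1404
  bachelor's degree: 140 × 3.4 = 476
  graduate degree: 160 × 3.3 = 528
Adjusted estimate = 4676 / 1,080 = 4.32963 → 4.33.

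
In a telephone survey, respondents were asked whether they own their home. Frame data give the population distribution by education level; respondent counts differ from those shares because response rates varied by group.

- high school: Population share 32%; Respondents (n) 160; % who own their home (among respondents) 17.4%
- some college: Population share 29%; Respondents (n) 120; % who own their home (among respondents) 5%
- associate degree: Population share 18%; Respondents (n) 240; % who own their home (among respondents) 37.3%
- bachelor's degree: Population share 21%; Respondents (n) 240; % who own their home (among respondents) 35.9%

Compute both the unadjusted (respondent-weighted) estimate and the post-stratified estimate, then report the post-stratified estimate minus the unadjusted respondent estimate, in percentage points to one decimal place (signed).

Naive respondent-only estimate (weights = respondent counts):
  (160/760)×17.4 + (120/760)×5 + (240/760)×37.3 + (240/760)×35.9 = 27.5684%
Reweighting by population education level shares:
  0.32×17.4 + 0.29×5 + 0.18×37.3 + 0.21×35.9 = 21.271%
Difference = 21.271 − 27.5684 = -6.2974 pp.

-6.3 percentage points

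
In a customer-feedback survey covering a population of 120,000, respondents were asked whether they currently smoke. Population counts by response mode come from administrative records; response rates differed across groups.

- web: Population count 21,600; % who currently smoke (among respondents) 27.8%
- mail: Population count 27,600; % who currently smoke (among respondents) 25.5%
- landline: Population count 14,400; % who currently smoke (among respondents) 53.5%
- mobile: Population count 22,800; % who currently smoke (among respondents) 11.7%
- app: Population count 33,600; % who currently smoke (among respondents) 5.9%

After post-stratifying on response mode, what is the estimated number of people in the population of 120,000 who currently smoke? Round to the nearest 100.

25,400

Estimated count per cell = population count × respondent percentage:
  web: 21,600 × 27.8% = 6004.8
  mail: 27,600 × 25.5% = 7038
  landline: 14,400 × 53.5% = 7704
  mobile: 22,800 × 11.7% = 2667.6
  app: 33,600 × 5.9% = 1982.4
Estimated total = 25396.8 → 25,400.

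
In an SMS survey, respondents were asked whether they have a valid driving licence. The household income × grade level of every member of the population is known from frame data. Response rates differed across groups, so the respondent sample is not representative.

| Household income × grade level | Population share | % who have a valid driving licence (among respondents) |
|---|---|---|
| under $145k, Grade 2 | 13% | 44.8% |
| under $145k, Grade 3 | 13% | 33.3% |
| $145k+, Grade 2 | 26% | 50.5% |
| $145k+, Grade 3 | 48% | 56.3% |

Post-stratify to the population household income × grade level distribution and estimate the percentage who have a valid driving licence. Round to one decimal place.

Post-stratification weights by population share, not respondent share:
  under $145k, Grade 2: 0.13 × 44.8 = 5.824
  under $145k, Grade 3: 0.13 × 33.3 = 4.329
  $145k+, Grade 2: 0.26 × 50.5 = 13.13
  $145k+, Grade 3: 0.48 × 56.3 = 27.024
Post-stratified estimate = 50.307 → 50.3%.

50.3%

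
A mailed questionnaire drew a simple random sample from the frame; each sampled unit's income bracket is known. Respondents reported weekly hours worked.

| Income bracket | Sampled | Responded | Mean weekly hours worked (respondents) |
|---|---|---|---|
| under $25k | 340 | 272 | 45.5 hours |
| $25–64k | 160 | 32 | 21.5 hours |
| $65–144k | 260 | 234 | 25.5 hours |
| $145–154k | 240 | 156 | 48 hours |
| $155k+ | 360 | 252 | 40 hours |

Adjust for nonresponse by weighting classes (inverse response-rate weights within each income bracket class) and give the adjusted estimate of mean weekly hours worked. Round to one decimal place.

37.8

Response rates by class: under $25k 272/340 = 80%, $25–64k 32/160 = 20%, $65–144k 234/260 = 90%, $145–154k 156/240 = 65%, $155k+ 252/360 = 70%.
Each respondent's weight = sampled/responded in their class; summing within a class gives n_sampled, so:
  under $25k: 340 × 45.5 = 15,470
  $25–64k: 160 × 21.5 = 3440
  $65–144k: 260 × 25.5 = 6630
  $145–154k: 240 × 48 = 11,520
  $155k+: 360 × 40 = 14,400
Adjusted estimate = 51,460 / 1,360 = 37.8382 → 37.8.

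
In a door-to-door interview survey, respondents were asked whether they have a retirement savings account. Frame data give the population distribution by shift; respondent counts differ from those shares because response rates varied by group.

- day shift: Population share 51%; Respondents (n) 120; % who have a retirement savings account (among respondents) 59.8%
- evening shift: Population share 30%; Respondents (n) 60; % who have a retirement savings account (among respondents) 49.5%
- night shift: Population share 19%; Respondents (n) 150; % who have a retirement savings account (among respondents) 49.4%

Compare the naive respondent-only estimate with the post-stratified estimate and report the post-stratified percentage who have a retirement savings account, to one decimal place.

54.7%

Without adjustment, the pooled respondent share is:
  (120/330)×59.8 + (60/330)×49.5 + (150/330)×49.4 = 53.2%
Post-stratifying to population shares instead:
  0.51×59.8 + 0.3×49.5 + 0.19×49.4 = 54.734%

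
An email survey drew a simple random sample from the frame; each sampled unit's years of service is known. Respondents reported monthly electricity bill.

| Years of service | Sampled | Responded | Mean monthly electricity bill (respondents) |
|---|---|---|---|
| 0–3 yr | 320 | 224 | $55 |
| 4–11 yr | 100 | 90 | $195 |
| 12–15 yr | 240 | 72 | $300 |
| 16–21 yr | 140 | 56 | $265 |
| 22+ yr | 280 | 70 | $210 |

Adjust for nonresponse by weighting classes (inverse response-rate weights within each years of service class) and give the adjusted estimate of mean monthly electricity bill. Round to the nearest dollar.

Response rates by class: 0–3 yr 224/320 = 70%, 4–11 yr 90/100 = 90%, 12–15 yr 72/240 = 30%, 16–21 yr 56/140 = 40%, 22+ yr 70/280 = 25%.
With weight = n_sampled/n_responded per class, the weighted class total is n_sampled:
  0–3 yr: 320 × 55 = 17,600
  4–11 yr: 100 × 195 = 19,500
  12–15 yr: 240 × 300 = 72,000
  16–21 yr: 140 × 265 = 37,100
  22+ yr: 280 × 210 = 58,800
Adjusted estimate = 205,000 / 1,080 = 189.815 → $190.

$190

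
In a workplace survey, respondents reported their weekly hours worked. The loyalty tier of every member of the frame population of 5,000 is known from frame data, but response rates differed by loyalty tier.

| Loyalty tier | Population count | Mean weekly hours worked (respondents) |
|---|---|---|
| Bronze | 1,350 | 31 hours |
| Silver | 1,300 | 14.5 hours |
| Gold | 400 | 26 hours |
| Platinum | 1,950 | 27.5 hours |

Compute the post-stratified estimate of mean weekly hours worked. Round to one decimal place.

Reweight to the known loyalty tier distribution:
  Bronze: (1,350/5,000) × 31 = 8.37
  Silver: (1,300/5,000) × 14.5 = 3.77
  Gold: (400/5,000) × 26 = 2.08
  Platinum: (1,950/5,000) × 27.5 = 10.725
Post-stratified estimate = 24.945 → 24.9.

24.9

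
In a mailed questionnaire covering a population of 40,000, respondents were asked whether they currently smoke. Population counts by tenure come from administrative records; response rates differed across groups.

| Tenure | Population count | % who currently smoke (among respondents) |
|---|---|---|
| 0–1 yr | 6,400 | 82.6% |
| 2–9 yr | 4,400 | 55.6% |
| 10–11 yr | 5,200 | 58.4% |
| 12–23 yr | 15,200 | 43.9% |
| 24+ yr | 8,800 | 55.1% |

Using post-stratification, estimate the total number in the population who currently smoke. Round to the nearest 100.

Each cell contributes its population count × the respondent rate:
  0–1 yr: 6,400 × 82.6% = 5286.4
  2–9 yr: 4,400 × 55.6% = 2446.4
  10–11 yr: 5,200 × 58.4% = 3036.8
  12–23 yr: 15,200 × 43.9% = 6672.8
  24+ yr: 8,800 × 55.1% = 4848.8
Estimated total = 22291.2 → 22,300.

22,300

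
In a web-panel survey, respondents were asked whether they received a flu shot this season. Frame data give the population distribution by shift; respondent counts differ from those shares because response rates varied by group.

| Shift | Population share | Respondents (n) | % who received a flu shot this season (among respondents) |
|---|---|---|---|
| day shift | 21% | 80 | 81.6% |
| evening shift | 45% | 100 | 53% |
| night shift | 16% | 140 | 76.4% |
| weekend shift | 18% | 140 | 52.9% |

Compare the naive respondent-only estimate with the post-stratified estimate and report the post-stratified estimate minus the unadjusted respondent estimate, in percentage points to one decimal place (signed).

Unadjusted (pooled respondent) estimate weights by respondent counts:
  (80/460)×81.6 + (100/460)×53 + (140/460)×76.4 + (140/460)×52.9 = 65.0652%
Post-stratified estimate weights by population shares:
  0.21×81.6 + 0.45×53 + 0.16×76.4 + 0.18×52.9 = 62.732%
Difference = 62.732 − 65.0652 = -2.3332 pp.

-2.3 percentage points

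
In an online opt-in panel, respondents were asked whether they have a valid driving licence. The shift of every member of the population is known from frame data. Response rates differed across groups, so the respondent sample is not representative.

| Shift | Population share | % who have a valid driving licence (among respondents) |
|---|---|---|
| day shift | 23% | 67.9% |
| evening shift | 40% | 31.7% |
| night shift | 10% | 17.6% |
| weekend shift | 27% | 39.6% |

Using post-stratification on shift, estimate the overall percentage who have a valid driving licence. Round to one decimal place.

40.7%

Each cell contributes population-share × respondent value:
  day shift: 0.23 × 67.9 = 15.617
  evening shift: 0.4 × 31.7 = 12.68
  night shift: 0.1 × 17.6 = 1.76
  weekend shift: 0.27 × 39.6 = 10.692
Post-stratified estimate = 40.749 → 40.7%.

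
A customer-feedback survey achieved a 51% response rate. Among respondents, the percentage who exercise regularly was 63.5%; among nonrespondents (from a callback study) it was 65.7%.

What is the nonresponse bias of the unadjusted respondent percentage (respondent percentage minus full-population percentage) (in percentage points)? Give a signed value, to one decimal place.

-1.1 percentage points

Nonresponse fraction = 1 − 0.51 = 0.49.
Bias = (nonresponse fraction) × (respondent percentage − nonrespondent percentage)
     = 0.49 × (63.5 − 65.7) = 0.49 × -2.2 = -1.078.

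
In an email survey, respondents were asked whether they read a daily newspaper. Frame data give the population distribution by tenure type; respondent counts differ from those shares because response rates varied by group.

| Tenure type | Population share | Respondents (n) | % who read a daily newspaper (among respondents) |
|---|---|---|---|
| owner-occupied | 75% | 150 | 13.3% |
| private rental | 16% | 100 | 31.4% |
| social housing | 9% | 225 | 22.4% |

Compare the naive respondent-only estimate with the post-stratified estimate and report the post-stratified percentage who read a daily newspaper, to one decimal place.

17.0%

Unadjusted (pooled respondent) estimate weights by respondent counts:
  (150/475)×13.3 + (100/475)×31.4 + (225/475)×22.4 = 21.4211%
Post-stratified estimate weights by population shares:
  0.75×13.3 + 0.16×31.4 + 0.09×22.4 = 17.015%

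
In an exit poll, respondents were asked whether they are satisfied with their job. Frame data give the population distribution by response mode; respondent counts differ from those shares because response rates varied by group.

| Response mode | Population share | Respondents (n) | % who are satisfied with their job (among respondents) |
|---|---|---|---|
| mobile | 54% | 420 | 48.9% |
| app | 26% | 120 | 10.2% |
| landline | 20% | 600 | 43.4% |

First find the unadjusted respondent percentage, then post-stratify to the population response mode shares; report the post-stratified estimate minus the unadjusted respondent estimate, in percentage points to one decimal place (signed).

-4.2 percentage points

Without adjustment, the pooled respondent share is:
  (420/1140)×48.9 + (120/1140)×10.2 + (600/1140)×43.4 = 41.9316%
Post-stratified estimate weights by population shares:
  0.54×48.9 + 0.26×10.2 + 0.2×43.4 = 37.738%
Difference = 37.738 − 41.9316 = -4.1936 pp.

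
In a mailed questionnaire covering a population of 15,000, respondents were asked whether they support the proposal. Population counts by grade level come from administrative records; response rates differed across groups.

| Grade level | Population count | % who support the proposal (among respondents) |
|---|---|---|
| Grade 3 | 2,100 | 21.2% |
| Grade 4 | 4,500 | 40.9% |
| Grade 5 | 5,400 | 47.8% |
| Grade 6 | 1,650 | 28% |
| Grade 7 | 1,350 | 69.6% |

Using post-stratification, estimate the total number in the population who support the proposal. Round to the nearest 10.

Each cell contributes its population count × the respondent rate:
  Grade 3: 2,100 × 21.2% = 445.2
  Grade 4: 4,500 × 40.9% = 1840.5
  Grade 5: 5,400 × 47.8% = 2581.2
  Grade 6: 1,650 × 28% = 462
  Grade 7: 1,350 × 69.6% = 939.6
Estimated total = 6268.5 → 6,270.

6,270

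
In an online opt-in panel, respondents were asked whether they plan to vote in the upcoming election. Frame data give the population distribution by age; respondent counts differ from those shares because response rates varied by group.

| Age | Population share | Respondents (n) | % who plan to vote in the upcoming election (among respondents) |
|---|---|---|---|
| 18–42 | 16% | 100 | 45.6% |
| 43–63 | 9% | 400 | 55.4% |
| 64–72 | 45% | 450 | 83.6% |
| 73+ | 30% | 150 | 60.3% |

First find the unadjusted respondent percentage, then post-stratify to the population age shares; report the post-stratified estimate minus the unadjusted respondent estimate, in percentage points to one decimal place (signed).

Naive respondent-only estimate (weights = respondent counts):
  (100/1100)×45.6 + (400/1100)×55.4 + (450/1100)×83.6 + (150/1100)×60.3 = 66.7136%
Post-stratified estimate weights by population shares:
  0.16×45.6 + 0.09×55.4 + 0.45×83.6 + 0.3×60.3 = 67.992%
Difference = 67.992 − 66.7136 = 1.2784 pp.

+1.3 percentage points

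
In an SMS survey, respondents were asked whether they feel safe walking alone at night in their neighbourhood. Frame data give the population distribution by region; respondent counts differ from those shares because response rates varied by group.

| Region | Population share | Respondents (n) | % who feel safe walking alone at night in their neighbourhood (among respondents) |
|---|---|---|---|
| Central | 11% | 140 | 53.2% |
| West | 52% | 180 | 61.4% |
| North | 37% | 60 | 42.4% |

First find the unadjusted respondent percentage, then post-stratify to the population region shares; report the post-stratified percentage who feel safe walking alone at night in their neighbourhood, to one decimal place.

53.5%

Naive respondent-only estimate (weights = respondent counts):
  (140/380)×53.2 + (180/380)×61.4 + (60/380)×42.4 = 55.3789%
Post-stratified estimate weights by population shares:
  0.11×53.2 + 0.52×61.4 + 0.37×42.4 = 53.468%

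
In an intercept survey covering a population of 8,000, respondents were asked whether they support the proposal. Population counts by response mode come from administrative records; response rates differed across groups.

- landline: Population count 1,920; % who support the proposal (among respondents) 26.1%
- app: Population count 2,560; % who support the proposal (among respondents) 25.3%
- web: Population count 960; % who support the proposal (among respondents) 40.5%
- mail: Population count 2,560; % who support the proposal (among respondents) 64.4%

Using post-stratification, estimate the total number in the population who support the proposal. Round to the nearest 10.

Each cell contributes its population count × the respondent rate:
  landline: 1,920 × 26.1% = 501.12
  app: 2,560 × 25.3% = 647.68
  web: 960 × 40.5% = 388.8
  mail: 2,560 × 64.4% = 1648.64
Estimated total = 3186.24 → 3,190.

3,190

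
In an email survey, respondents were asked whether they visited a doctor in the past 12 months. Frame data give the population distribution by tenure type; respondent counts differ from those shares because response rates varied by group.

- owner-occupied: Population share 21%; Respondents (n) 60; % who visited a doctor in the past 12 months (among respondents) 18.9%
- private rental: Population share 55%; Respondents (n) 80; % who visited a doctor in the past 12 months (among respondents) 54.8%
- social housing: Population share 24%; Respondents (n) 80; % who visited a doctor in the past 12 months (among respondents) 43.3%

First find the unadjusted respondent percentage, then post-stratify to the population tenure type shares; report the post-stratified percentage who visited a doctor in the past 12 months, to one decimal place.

Unadjusted (pooled respondent) estimate weights by respondent counts:
  (60/220)×18.9 + (80/220)×54.8 + (80/220)×43.3 = 40.8273%
Post-stratifying to population shares instead:
  0.21×18.9 + 0.55×54.8 + 0.24×43.3 = 44.501%

44.5%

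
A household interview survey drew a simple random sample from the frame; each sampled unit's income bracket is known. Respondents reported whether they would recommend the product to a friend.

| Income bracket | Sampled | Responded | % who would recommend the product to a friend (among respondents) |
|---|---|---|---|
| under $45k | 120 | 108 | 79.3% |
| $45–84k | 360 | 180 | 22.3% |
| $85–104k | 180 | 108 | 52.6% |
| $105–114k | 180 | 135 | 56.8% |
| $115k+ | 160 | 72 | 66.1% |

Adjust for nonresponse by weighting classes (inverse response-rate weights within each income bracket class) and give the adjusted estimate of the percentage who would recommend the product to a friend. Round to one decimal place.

47.8%

Class response rates: under $45k 108/120 = 90%, $45–84k 180/360 = 50%, $85–104k 108/180 = 60%, $105–114k 135/180 = 75%, $115k+ 72/160 = 45%.
Each respondent's weight = sampled/responded in their class; summing within a class gives n_sampled, so:
  under $45k: 120 × 79.3 = 9516
  $45–84k: 360 × 22.3 = 8028
  $85–104k: 180 × 52.6 = 9468
  $105–114k: 180 × 56.8 = 10,224
  $115k+: 160 × 66.1 = 10,576
Adjusted estimate = 47,812 / 1,000 = 47.812 → 47.8%.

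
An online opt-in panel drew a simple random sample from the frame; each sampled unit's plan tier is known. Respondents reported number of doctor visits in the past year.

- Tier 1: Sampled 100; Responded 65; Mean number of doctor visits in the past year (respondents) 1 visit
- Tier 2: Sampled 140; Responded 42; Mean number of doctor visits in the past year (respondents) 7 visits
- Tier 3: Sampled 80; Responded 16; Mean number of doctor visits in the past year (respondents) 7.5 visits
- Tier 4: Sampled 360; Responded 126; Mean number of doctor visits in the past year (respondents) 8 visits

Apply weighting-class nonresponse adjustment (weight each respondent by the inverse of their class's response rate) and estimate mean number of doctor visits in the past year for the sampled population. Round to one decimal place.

Response rates by class: Tier 1 65/100 = 65%, Tier 2 42/140 = 30%, Tier 3 16/80 = 20%, Tier 4 126/360 = 35%.
Each respondent's weight = sampled/responded in their class; summing within a class gives n_sampled, so:
  Tier 1: 100 × 1 = 100
  Tier 2: 140 × 7 = 980
  Tier 3: 80 × 7.5 = 600
  Tier 4: 360 × 8 = 2880
Adjusted estimate = 4560 / 680 = 6.70588 → 6.7.

6.7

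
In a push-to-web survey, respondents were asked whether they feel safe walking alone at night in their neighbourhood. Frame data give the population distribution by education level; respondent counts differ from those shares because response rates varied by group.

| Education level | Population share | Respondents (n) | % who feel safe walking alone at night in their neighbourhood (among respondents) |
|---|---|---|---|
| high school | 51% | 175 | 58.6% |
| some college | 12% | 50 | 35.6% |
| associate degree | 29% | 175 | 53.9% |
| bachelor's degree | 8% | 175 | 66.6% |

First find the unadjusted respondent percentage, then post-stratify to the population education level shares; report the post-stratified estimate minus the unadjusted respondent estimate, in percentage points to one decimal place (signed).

Unadjusted (pooled respondent) estimate weights by respondent counts:
  (175/575)×58.6 + (50/575)×35.6 + (175/575)×53.9 + (175/575)×66.6 = 57.6043%
Post-stratifying to population shares instead:
  0.51×58.6 + 0.12×35.6 + 0.29×53.9 + 0.08×66.6 = 55.117%
Difference = 55.117 − 57.6043 = -2.4873 pp.

-2.5 percentage points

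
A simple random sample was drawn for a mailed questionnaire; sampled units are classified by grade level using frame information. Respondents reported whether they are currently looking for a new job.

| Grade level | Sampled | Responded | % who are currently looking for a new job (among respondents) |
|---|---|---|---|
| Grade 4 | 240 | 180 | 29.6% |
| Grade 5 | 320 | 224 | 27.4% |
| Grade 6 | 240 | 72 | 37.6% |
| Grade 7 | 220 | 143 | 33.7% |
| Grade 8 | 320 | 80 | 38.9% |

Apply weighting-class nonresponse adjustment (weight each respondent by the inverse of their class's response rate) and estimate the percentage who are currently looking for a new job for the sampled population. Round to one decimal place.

Response rates by class: Grade 4 180/240 = 75%, Grade 5 224/320 = 70%, Grade 6 72/240 = 30%, Grade 7 143/220 = 65%, Grade 8 80/320 = 25%.
Inverse-response-rate weighting restores each class to its sampled count, so class totals weight by n_sampled:
  Grade 4: 240 × 29.6 = 7104
  Grade 5: 320 × 27.4 = 8768
  Grade 6: 240 × 37.6 = 9024
  Grade 7: 220 × 33.7 = 7414
  Grade 8: 320 × 38.9 = 12,448
Adjusted estimate = 44,758 / 1,340 = 33.4015 → 33.4%.

33.4%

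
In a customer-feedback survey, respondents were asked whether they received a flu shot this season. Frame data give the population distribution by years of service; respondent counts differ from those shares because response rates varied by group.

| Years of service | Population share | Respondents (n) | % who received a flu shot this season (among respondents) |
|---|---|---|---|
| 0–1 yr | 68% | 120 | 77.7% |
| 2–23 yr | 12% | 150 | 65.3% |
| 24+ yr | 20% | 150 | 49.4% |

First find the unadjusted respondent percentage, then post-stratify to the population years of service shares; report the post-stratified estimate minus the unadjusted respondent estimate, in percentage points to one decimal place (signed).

Without adjustment, the pooled respondent share is:
  (120/420)×77.7 + (150/420)×65.3 + (150/420)×49.4 = 63.1643%
Post-stratified estimate weights by population shares:
  0.68×77.7 + 0.12×65.3 + 0.2×49.4 = 70.552%
Difference = 70.552 − 63.1643 = 7.3877 pp.

+7.4 percentage points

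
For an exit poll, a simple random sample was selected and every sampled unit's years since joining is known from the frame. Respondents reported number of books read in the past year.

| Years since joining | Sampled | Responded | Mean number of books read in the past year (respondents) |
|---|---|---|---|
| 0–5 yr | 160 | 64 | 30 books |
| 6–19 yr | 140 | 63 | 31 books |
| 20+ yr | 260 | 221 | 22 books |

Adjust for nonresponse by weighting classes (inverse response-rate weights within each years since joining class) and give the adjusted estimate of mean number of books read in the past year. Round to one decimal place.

26.5

Response rates by class: 0–5 yr 64/160 = 40%, 6–19 yr 63/140 = 45%, 20+ yr 221/260 = 85%.
With weight = n_sampled/n_responded per class, the weighted class total is n_sampled:
  0–5 yr: 160 × 30 = 4800
  6–19 yr: 140 × 31 = 4340
  20+ yr: 260 × 22 = 5720
Adjusted estimate = 14,860 / 560 = 26.5357 → 26.5.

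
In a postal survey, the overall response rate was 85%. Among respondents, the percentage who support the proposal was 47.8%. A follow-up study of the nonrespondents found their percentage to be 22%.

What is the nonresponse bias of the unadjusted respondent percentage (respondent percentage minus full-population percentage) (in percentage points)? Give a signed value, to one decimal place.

Nonresponse fraction = 1 − 0.85 = 0.15.
Bias = (nonresponse fraction) × (respondent percentage − nonrespondent percentage)
     = 0.15 × (47.8 − 22) = 0.15 × 25.8 = 3.87.

+3.9 percentage points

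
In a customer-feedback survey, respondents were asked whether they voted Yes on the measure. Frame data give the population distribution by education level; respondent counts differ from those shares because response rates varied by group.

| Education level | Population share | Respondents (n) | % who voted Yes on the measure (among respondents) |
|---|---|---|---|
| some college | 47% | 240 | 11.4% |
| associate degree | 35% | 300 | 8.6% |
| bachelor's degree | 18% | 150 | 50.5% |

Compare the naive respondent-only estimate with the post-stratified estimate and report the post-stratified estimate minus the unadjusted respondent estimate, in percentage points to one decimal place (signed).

-1.2 percentage points

Without adjustment, the pooled respondent share is:
  (240/690)×11.4 + (300/690)×8.6 + (150/690)×50.5 = 18.6826%
Reweighting by population education level shares:
  0.47×11.4 + 0.35×8.6 + 0.18×50.5 = 17.458%
Difference = 17.458 − 18.6826 = -1.2246 pp.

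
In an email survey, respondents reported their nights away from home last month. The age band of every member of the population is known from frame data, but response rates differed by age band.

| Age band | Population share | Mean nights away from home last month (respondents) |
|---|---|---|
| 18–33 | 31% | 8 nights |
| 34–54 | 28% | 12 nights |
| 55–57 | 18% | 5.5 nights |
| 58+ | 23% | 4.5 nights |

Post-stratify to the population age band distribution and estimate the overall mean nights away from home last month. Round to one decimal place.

7.9

Weight each group's respondent value by its population share:
  18–33: 0.31 × 8 = 2.48
  34–54: 0.28 × 12 = 3.36
  55–57: 0.18 × 5.5 = 0.99
  58+: 0.23 × 4.5 = 1.035
Post-stratified estimate = 7.865 → 7.9.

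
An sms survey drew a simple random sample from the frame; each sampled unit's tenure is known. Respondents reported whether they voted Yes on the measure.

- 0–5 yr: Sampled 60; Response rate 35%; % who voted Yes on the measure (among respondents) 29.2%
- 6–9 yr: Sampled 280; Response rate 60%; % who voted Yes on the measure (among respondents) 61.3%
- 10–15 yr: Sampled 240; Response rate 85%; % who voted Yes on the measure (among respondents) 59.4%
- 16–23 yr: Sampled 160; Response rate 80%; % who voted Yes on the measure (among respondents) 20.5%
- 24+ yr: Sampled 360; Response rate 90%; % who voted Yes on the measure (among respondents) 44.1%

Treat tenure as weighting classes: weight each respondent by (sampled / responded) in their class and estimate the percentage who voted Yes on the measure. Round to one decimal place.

Inverse-response-rate weighting restores each class to its sampled count, so class totals weight by n_sampled:
  0–5 yr: 60 × 29.2 = 1752
  6–9 yr: 280 × 61.3 = 17,164
  10–15 yr: 240 × 59.4 = 14,256
  16–23 yr: 160 × 20.5 = 3280
  24+ yr: 360 × 44.1 = 15,876
Adjusted estimate = 52,328 / 1,100 = 47.5709 → 47.6%.

47.6%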